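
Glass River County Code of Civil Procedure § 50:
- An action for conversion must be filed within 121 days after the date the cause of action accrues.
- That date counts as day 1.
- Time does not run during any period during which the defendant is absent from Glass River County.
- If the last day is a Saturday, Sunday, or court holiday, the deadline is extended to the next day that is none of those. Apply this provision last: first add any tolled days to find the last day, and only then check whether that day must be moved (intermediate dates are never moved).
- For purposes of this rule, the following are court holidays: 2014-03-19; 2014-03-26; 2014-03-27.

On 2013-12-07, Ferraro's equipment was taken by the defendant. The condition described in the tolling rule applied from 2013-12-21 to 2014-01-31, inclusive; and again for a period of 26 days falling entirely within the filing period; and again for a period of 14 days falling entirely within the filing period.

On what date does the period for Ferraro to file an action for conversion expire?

Counting 2013-12-07 as day 1, day 121 is April 6, 2014.
From December 21, 2013 through January 31, 2014 inclusive is 42 days; tolling adds 42 days: April 6, 2014 + 42 days = May 18, 2014.
Tolling adds 26 days: May 18, 2014 + 26 days = June 13, 2014.
Tolling adds 14 days: June 13, 2014 + 14 days = June 27, 2014.
June 27, 2014 is a Friday and not a court holiday, so no extension applies.

June 27, 2014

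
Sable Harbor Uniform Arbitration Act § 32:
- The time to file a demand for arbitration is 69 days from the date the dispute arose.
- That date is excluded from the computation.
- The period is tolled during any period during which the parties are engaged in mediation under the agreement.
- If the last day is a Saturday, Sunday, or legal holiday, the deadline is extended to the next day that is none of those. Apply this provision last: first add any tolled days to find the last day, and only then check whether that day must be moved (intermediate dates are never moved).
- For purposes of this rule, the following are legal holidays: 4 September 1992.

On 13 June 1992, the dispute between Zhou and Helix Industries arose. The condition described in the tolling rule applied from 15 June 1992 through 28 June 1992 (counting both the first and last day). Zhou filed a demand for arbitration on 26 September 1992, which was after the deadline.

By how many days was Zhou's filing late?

69 days after 13 June 1992 is August 21, 1992.
From June 15, 1992 through June 28, 1992 inclusive is 14 days; tolling adds 14 days: August 21, 1992 + 14 days = September 4, 1992.
September 4, 1992 is a listed holiday; September 5, 1992 is Saturday; September 6, 1992 is Sunday. The next qualifying day is September 7, 1992.
The deadline is September 7, 1992; from September 7, 1992 to September 26, 1992 is 19 days.

19 days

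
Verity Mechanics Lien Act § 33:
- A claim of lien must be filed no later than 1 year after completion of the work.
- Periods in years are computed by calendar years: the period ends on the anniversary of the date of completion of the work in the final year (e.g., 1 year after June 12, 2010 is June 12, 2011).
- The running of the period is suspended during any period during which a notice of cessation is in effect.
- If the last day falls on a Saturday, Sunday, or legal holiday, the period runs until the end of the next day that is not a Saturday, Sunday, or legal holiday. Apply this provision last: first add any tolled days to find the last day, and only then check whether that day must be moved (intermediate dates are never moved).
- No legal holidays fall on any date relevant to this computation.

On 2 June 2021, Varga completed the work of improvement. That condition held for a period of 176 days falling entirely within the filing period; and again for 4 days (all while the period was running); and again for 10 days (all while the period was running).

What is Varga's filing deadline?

1 year after 2 June 2021 is June 2, 2022.
Tolling adds 176 days: June 2, 2022 + 176 days = November 25, 2022.
Tolling adds 4 days: November 25, 2022 + 4 days = November 29, 2022.
Tolling adds 10 days: November 29, 2022 + 10 days = December 9, 2022.
December 9, 2022 is a Friday and not a legal holiday, so no extension applies.

December 9, 2022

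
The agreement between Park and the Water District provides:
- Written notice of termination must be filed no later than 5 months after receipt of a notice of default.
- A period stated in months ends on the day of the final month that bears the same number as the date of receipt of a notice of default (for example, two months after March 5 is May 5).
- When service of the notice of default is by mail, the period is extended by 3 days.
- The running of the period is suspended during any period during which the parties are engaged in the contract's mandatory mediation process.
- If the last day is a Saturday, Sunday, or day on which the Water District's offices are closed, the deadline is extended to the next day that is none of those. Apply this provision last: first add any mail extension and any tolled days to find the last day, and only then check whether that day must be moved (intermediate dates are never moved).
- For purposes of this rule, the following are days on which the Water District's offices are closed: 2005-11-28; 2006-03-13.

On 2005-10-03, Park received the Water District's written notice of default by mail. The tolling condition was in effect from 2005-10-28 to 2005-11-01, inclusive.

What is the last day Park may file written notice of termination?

March 14, 2006

5 months after 2005-10-03 is March 3, 2006.
Service was by mail, adding 3 days: March 3, 2006 + 3 days = March 6, 2006.
From October 28, 2005 through November 1, 2005 inclusive is 5 days; tolling adds 5 days: March 6, 2006 + 5 days = March 11, 2006.
March 11, 2006 is Saturday; March 12, 2006 is Sunday; March 13, 2006 is a listed holiday. The next qualifying day is March 14, 2006.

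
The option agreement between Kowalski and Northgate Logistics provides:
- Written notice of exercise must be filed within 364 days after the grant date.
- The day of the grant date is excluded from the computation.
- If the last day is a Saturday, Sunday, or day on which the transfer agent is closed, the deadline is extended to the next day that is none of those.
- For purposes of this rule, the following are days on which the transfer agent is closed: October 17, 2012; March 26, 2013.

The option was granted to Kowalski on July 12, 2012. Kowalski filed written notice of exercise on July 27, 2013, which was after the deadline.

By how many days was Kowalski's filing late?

16 days

364 days after July 12, 2012 is July 11, 2013.
July 11, 2013 is a Thursday and not a day on which the transfer agent is closed, so no extension applies.
The deadline is July 11, 2013; from July 11, 2013 to July 27, 2013 is 16 days.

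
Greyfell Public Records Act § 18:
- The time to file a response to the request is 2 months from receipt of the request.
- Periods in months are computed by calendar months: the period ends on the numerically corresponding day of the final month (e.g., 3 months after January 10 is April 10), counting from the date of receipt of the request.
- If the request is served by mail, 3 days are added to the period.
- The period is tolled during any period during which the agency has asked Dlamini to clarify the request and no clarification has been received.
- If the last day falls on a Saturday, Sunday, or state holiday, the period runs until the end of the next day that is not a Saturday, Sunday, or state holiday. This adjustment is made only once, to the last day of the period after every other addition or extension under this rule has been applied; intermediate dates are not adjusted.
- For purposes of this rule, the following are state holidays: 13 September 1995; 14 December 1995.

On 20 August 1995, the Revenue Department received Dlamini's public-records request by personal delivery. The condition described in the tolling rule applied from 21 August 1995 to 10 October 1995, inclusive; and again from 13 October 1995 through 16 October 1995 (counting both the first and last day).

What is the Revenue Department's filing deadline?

December 15, 1995

2 months after 20 August 1995 is October 20, 1995.
Service was not by mail, so no mail extension applies.
From August 21, 1995 through October 10, 1995 inclusive is 51 days; tolling adds 51 days: October 20, 1995 + 51 days = December 10, 1995.
From October 13, 1995 through October 16, 1995 inclusive is 4 days; tolling adds 4 days: December 10, 1995 + 4 days = December 14, 1995.
December 14, 1995 is a listed holiday. The next qualifying day is December 15, 1995.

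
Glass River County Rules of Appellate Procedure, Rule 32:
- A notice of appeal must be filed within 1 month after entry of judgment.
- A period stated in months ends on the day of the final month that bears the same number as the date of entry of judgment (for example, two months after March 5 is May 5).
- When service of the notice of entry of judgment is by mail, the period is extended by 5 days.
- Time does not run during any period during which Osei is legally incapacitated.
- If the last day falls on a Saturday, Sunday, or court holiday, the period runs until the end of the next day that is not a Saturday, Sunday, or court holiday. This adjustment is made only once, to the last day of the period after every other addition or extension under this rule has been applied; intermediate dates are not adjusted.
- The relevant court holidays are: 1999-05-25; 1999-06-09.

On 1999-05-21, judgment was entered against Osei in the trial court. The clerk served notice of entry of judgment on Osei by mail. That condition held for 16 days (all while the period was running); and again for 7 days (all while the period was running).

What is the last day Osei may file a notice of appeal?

July 19, 1999

1 month after 1999-05-21 is June 21, 1999.
Service was by mail, adding 5 days: June 21, 1999 + 5 days = June 26, 1999.
Tolling adds 16 days: June 26, 1999 + 16 days = July 12, 1999.
Tolling adds 7 days: July 12, 1999 + 7 days = July 19, 1999.
July 19, 1999 is a Monday and not a court holiday, so no extension applies.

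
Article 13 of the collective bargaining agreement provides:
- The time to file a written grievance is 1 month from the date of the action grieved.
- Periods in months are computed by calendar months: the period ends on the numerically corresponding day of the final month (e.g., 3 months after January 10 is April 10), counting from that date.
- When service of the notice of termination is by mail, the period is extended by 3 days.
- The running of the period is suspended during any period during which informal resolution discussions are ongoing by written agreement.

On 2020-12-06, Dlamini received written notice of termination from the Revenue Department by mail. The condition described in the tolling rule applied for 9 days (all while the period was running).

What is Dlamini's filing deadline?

January 18, 2021

1 month after 2020-12-06 is January 6, 2021.
Service was by mail, adding 3 days: January 6, 2021 + 3 days = January 9, 2021.
Tolling adds 9 days: January 9, 2021 + 9 days = January 18, 2021.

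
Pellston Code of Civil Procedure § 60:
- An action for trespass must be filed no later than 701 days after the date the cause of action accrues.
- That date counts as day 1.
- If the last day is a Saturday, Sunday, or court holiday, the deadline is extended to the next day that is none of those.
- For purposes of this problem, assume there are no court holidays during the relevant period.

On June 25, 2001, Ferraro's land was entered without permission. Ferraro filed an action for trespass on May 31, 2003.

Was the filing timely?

No

Counting June 25, 2001 as day 1, day 701 is May 26, 2003.
May 26, 2003 is a Monday and not a court holiday, so no extension applies.
The deadline is May 26, 2003; the filing on May 31, 2003 is after that date.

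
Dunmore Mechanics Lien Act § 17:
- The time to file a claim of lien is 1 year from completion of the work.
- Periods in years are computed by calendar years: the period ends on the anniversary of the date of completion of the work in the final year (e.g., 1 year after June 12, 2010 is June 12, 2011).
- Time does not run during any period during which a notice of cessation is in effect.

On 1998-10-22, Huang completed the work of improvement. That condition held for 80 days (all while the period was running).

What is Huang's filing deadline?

1 year after 1998-10-22 is October 22, 1999.
Tolling adds 80 days: October 22, 1999 + 80 days = January 10, 2000.

January 10, 2000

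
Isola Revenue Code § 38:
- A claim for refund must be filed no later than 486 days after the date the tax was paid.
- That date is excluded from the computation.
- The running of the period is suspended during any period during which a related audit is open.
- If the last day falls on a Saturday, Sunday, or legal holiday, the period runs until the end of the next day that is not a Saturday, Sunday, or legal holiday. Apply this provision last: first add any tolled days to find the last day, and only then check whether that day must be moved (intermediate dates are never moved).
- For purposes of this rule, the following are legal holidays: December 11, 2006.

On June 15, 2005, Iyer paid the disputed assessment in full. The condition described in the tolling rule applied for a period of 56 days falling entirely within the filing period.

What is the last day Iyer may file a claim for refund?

486 days after June 15, 2005 is October 14, 2006.
Tolling adds 56 days: October 14, 2006 + 56 days = December 9, 2006.
December 9, 2006 is Saturday; December 10, 2006 is Sunday; December 11, 2006 is a listed holiday. The next qualifying day is December 12, 2006.

December 12, 2006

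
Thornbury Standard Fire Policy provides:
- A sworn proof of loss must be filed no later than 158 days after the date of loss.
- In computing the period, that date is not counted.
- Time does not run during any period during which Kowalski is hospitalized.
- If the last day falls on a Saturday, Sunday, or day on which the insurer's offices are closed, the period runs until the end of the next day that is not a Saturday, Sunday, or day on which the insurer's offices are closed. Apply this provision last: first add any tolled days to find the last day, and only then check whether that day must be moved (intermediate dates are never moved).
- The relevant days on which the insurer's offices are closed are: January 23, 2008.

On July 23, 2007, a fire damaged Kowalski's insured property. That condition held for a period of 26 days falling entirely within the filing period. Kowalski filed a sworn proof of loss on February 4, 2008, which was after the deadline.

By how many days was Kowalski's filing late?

158 days after July 23, 2007 is December 28, 2007.
Tolling adds 26 days: December 28, 2007 + 26 days = January 23, 2008.
January 23, 2008 is a listed holiday. The next qualifying day is January 24, 2008.
The deadline is January 24, 2008; from January 24, 2008 to February 4, 2008 is 11 days.

11 days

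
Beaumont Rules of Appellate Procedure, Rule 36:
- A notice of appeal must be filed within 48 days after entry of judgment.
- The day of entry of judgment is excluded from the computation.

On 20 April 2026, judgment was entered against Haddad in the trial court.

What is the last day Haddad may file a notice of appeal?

June 7, 2026

48 days after 20 April 2026 is June 7, 2026.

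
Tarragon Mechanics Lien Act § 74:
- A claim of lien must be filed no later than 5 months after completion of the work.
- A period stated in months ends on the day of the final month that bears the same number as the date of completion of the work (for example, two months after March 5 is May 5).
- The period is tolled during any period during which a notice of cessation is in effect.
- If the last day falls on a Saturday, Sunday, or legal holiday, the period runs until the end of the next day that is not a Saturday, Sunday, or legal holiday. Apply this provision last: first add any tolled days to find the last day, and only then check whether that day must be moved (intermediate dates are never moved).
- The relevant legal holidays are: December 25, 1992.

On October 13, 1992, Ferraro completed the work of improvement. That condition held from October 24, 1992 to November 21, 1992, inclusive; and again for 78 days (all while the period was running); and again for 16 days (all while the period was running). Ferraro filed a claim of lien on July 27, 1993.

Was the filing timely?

No

5 months after October 13, 1992 is March 13, 1993.
From October 24, 1992 through November 21, 1992 inclusive is 29 days; tolling adds 29 days: March 13, 1993 + 29 days = April 11, 1993.
Tolling adds 78 days: April 11, 1993 + 78 days = June 28, 1993.
Tolling adds 16 days: June 28, 1993 + 16 days = July 14, 1993.
July 14, 1993 is a Wednesday and not a legal holiday, so no extension applies.
The deadline is July 14, 1993; the filing on July 27, 1993 is after that date.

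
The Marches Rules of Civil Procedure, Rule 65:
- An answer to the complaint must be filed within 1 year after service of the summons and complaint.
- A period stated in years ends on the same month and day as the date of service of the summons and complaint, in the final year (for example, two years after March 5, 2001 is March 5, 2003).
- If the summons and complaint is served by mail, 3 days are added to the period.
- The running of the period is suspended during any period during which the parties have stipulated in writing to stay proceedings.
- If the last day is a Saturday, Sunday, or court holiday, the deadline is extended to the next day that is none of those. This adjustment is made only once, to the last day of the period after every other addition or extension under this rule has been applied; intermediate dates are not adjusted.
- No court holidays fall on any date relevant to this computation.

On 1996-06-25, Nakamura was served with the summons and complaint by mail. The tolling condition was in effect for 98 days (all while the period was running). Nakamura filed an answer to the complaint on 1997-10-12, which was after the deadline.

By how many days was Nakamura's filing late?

6 days

1 year after 1996-06-25 is June 25, 1997.
Service was by mail, adding 3 days: June 25, 1997 + 3 days = June 28, 1997.
Tolling adds 98 days: June 28, 1997 + 98 days = October 4, 1997.
October 4, 1997 is Saturday; October 5, 1997 is Sunday. The next qualifying day is October 6, 1997.
The deadline is October 6, 1997; from October 6, 1997 to October 12, 1997 is 6 days.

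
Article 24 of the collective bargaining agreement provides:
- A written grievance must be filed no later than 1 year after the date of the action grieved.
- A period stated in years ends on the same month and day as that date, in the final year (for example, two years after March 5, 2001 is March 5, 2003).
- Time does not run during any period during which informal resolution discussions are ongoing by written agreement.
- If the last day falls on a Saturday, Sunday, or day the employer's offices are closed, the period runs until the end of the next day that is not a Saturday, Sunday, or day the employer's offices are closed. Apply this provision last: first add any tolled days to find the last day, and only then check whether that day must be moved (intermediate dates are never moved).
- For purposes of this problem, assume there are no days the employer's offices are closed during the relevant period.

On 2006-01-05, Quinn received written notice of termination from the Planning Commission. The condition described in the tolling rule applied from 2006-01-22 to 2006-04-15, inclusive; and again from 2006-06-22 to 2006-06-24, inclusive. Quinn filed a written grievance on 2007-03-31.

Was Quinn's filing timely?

Yes

1 year after 2006-01-05 is January 5, 2007.
From January 22, 2006 through April 15, 2006 inclusive is 84 days; tolling adds 84 days: January 5, 2007 + 84 days = March 30, 2007.
From June 22, 2006 through June 24, 2006 inclusive is 3 days; tolling adds 3 days: March 30, 2007 + 3 days = April 2, 2007.
April 2, 2007 is a Monday and not a day the employer's offices are closed, so no extension applies.
The deadline is April 2, 2007; the filing on March 31, 2007 is on or before that date.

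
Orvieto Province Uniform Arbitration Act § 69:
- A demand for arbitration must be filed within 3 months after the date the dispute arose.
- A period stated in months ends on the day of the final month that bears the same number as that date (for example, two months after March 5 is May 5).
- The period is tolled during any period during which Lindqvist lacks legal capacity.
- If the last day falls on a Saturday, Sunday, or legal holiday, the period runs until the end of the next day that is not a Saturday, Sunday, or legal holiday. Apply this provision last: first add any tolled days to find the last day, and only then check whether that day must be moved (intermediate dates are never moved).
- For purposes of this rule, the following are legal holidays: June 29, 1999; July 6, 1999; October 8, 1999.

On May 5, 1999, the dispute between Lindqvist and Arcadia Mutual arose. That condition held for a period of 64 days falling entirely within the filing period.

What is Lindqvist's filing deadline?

3 months after May 5, 1999 is August 5, 1999.
Tolling adds 64 days: August 5, 1999 + 64 days = October 8, 1999.
October 8, 1999 is a listed holiday; October 9, 1999 is Saturday; October 10, 1999 is Sunday. The next qualifying day is October 11, 1999.

October 11, 1999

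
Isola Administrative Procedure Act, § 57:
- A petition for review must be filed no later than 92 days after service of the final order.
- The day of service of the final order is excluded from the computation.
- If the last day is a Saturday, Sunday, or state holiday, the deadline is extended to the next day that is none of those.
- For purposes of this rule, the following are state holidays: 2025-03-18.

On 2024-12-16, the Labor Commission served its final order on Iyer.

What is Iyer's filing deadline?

92 days after 2024-12-16 is March 18, 2025.
March 18, 2025 is a listed holiday. The next qualifying day is March 19, 2025.

March 19, 2025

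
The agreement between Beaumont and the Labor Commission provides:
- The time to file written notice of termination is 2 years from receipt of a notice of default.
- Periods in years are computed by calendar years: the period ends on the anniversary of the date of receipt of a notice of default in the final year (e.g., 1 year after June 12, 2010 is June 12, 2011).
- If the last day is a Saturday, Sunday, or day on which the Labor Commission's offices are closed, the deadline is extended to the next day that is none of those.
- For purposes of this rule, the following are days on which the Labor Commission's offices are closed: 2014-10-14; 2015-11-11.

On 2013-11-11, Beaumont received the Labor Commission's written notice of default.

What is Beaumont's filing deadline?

November 12, 2015

2 years after 2013-11-11 is November 11, 2015.
November 11, 2015 is a listed holiday. The next qualifying day is November 12, 2015.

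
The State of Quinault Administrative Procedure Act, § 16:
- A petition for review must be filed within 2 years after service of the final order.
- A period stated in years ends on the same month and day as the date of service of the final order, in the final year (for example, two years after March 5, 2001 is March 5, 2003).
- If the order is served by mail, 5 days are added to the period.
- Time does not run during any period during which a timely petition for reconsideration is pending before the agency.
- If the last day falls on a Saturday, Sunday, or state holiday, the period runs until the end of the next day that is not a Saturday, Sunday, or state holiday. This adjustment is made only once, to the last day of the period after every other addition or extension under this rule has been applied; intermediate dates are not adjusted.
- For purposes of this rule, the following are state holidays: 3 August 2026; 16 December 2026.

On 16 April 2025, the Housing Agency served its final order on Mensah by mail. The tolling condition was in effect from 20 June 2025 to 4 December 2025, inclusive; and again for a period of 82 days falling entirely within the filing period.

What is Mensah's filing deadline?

December 27, 2027

2 years after 16 April 2025 is April 16, 2027.
Service was by mail, adding 5 days: April 16, 2027 + 5 days = April 21, 2027.
From June 20, 2025 through December 4, 2025 inclusive is 168 days; tolling adds 168 days: April 21, 2027 + 168 days = October 6, 2027.
Tolling adds 82 days: October 6, 2027 + 82 days = December 27, 2027.
December 27, 2027 is a Monday and not a state holiday, so no extension applies.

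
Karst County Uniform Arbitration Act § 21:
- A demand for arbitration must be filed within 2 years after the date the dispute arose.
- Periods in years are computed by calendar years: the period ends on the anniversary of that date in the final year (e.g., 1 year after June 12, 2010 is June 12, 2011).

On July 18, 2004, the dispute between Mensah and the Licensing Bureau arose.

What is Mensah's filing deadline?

July 18, 2006

2 years after July 18, 2004 is July 18, 2006.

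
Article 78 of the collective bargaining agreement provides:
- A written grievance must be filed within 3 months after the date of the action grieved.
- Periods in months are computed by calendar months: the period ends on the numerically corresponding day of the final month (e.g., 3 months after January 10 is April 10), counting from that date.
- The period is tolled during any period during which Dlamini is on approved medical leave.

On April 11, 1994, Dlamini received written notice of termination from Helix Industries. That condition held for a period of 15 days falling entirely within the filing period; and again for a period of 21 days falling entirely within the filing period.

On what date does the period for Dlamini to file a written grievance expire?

3 months after April 11, 1994 is July 11, 1994.
Tolling adds 15 days: July 11, 1994 + 15 days = July 26, 1994.
Tolling adds 21 days: July 26, 1994 + 21 days = August 16, 1994.

August 16, 1994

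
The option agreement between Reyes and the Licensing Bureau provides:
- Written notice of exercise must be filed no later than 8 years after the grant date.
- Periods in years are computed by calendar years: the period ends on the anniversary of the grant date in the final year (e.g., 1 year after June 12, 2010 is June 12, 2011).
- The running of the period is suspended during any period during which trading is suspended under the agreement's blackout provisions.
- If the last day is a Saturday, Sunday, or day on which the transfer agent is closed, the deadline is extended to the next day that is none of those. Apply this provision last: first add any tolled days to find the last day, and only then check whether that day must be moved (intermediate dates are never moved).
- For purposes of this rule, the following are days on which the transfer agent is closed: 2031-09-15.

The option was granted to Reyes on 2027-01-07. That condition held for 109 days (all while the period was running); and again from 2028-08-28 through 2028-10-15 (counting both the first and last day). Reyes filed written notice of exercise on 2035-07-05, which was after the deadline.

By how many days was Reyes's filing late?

8 years after 2027-01-07 is January 7, 2035.
Tolling adds 109 days: January 7, 2035 + 109 days = April 26, 2035.
From August 28, 2028 through October 15, 2028 inclusive is 49 days; tolling adds 49 days: April 26, 2035 + 49 days = June 14, 2035.
June 14, 2035 is a Thursday and not a day on which the transfer agent is closed, so no extension applies.
The deadline is June 14, 2035; from June 14, 2035 to July 5, 2035 is 21 days.

21 days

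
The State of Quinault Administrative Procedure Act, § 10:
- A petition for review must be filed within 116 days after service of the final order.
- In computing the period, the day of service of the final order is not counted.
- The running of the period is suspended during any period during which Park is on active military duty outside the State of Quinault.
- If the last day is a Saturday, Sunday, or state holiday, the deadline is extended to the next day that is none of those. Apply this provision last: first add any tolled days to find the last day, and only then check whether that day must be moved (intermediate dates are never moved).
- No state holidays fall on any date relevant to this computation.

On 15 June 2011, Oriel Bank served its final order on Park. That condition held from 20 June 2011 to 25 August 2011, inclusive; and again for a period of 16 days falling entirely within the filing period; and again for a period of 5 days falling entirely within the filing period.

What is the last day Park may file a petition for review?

January 5, 2012

116 days after 15 June 2011 is October 9, 2011.
From June 20, 2011 through August 25, 2011 inclusive is 67 days; tolling adds 67 days: October 9, 2011 + 67 days = December 15, 2011.
Tolling adds 16 days: December 15, 2011 + 16 days = December 31, 2011.
Tolling adds 5 days: December 31, 2011 + 5 days = January 5, 2012.
January 5, 2012 is a Thursday and not a state holiday, so no extension applies.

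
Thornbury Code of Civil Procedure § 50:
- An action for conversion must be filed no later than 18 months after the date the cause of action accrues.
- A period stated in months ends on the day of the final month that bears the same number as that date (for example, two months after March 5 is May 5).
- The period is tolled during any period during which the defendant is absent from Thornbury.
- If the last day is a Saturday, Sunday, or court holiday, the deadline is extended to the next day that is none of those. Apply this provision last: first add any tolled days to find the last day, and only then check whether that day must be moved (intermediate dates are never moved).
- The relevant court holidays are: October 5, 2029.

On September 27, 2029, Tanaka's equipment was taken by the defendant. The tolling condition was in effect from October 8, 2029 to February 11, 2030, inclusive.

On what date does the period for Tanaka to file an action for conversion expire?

August 1, 2031

18 months after September 27, 2029 is March 27, 2031.
From October 8, 2029 through February 11, 2030 inclusive is 127 days; tolling adds 127 days: March 27, 2031 + 127 days = August 1, 2031.
August 1, 2031 is a Friday and not a court holiday, so no extension applies.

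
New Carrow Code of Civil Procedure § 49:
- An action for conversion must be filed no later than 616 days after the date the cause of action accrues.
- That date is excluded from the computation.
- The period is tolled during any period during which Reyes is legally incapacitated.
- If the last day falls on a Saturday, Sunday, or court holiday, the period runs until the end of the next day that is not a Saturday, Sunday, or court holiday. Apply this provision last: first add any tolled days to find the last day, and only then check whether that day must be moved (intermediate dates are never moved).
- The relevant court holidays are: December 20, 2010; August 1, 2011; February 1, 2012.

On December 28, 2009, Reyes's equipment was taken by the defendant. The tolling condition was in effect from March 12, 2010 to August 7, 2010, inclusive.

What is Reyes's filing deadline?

February 2, 2012

616 days after December 28, 2009 is September 5, 2011.
From March 12, 2010 through August 7, 2010 inclusive is 149 days; tolling adds 149 days: September 5, 2011 + 149 days = February 1, 2012.
February 1, 2012 is a listed holiday. The next qualifying day is February 2, 2012.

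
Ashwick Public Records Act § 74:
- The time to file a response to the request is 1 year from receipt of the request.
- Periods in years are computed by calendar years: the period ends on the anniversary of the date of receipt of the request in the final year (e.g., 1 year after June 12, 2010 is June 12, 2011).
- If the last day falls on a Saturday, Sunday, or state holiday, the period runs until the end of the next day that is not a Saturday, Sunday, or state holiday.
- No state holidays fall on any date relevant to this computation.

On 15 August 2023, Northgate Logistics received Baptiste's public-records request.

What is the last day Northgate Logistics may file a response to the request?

1 year after 15 August 2023 is August 15, 2024.
August 15, 2024 is a Thursday and not a state holiday, so no extension applies.

August 15, 2024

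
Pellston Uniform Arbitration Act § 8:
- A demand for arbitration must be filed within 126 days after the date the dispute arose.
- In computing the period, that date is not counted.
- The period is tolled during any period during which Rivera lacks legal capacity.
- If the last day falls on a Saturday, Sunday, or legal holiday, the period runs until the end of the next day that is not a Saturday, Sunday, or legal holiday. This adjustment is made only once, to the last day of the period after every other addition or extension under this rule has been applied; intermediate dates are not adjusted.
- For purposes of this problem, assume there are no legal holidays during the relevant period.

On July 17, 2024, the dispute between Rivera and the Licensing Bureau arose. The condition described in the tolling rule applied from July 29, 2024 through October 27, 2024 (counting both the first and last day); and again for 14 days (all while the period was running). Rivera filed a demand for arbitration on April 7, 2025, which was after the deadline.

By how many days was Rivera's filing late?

33 days

126 days after July 17, 2024 is November 20, 2024.
From July 29, 2024 through October 27, 2024 inclusive is 91 days; tolling adds 91 days: November 20, 2024 + 91 days = February 19, 2025.
Tolling adds 14 days: February 19, 2025 + 14 days = March 5, 2025.
March 5, 2025 is a Wednesday and not a legal holiday, so no extension applies.
The deadline is March 5, 2025; from March 5, 2025 to April 7, 2025 is 33 days.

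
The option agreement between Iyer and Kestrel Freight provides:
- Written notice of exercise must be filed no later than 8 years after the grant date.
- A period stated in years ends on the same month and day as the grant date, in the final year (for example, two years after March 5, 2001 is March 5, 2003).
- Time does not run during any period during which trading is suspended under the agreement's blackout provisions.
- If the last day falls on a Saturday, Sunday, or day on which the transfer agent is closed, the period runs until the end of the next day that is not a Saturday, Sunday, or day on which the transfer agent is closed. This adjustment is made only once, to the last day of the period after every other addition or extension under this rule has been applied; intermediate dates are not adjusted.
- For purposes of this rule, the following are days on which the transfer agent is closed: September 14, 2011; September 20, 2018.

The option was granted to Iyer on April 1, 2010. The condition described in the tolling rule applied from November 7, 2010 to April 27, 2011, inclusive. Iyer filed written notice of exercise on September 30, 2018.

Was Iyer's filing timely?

No

8 years after April 1, 2010 is April 1, 2018.
From November 7, 2010 through April 27, 2011 inclusive is 172 days; tolling adds 172 days: April 1, 2018 + 172 days = September 20, 2018.
September 20, 2018 is a listed holiday. The next qualifying day is September 21, 2018.
The deadline is September 21, 2018; the filing on September 30, 2018 is after that date.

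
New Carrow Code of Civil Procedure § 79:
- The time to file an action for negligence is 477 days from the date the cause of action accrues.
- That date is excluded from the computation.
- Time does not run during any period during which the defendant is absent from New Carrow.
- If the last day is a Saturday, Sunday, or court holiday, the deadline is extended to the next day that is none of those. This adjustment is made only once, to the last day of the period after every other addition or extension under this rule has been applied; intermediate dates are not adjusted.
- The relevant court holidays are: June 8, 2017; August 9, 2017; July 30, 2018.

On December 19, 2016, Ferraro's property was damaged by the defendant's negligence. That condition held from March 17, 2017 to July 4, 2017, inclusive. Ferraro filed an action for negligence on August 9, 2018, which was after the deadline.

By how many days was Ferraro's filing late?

9 days

477 days after December 19, 2016 is April 10, 2018.
From March 17, 2017 through July 4, 2017 inclusive is 110 days; tolling adds 110 days: April 10, 2018 + 110 days = July 29, 2018.
July 29, 2018 is Sunday; July 30, 2018 is a listed holiday. The next qualifying day is July 31, 2018.
The deadline is July 31, 2018; from July 31, 2018 to August 9, 2018 is 9 days.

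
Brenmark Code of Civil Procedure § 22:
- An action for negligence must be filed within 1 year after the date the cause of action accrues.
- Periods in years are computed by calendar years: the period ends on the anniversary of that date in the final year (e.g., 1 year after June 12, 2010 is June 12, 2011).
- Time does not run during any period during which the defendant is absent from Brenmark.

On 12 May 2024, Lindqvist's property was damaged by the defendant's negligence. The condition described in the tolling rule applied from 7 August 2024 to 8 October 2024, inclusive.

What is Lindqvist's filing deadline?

1 year after 12 May 2024 is May 12, 2025.
From August 7, 2024 through October 8, 2024 inclusive is 63 days; tolling adds 63 days: May 12, 2025 + 63 days = July 14, 2025.

July 14, 2025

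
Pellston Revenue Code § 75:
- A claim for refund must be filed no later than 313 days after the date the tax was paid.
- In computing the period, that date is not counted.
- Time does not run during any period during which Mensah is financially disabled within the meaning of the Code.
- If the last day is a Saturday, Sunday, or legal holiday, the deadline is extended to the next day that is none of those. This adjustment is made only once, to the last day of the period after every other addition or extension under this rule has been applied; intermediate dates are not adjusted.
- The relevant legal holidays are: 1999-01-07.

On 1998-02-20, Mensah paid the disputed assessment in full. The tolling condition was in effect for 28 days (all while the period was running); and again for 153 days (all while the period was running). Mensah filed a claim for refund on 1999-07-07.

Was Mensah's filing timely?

313 days after 1998-02-20 is December 30, 1998.
Tolling adds 28 days: December 30, 1998 + 28 days = January 27, 1999.
Tolling adds 153 days: January 27, 1999 + 153 days = June 29, 1999.
June 29, 1999 is a Tuesday and not a legal holiday, so no extension applies.
The deadline is June 29, 1999; the filing on July 7, 1999 is after that date.

No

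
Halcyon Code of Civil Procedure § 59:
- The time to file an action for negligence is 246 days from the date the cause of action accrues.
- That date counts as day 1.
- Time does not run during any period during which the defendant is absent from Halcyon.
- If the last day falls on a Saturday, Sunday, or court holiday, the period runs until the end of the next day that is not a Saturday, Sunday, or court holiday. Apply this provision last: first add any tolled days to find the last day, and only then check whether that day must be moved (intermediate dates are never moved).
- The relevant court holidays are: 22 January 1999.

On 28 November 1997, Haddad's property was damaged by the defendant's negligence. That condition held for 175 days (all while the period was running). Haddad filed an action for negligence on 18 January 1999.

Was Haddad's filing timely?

Counting 28 November 1997 as day 1, day 246 is July 31, 1998.
Tolling adds 175 days: July 31, 1998 + 175 days = January 22, 1999.
January 22, 1999 is a listed holiday; January 23, 1999 is Saturday; January 24, 1999 is Sunday. The next qualifying day is January 25, 1999.
The deadline is January 25, 1999; the filing on January 18, 1999 is on or before that date.

Yes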